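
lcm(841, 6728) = 6728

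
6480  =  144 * 45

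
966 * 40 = 38640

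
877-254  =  623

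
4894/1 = 4894 = 4894.00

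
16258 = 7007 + 9251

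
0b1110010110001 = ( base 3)101002001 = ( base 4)1302301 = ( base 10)7345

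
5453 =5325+128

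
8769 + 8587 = 17356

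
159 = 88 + 71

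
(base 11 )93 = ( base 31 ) 39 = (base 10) 102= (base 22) 4E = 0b1100110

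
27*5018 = 135486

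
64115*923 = 59178145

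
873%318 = 237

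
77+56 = 133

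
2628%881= 866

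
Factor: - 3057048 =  - 2^3*3^3* 14153^1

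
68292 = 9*7588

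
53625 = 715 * 75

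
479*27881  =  13354999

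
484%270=214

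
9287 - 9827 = -540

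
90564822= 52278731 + 38286091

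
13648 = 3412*4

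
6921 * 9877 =68358717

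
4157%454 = 71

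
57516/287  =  57516/287 = 200.40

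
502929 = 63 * 7983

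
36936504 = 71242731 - 34306227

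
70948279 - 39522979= 31425300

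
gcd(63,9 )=9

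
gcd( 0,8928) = 8928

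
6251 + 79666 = 85917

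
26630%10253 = 6124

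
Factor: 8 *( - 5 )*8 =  - 320=   - 2^6 * 5^1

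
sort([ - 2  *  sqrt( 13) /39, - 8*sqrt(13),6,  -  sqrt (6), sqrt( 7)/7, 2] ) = [ - 8*sqrt(13 ),  -  sqrt(6) , - 2 * sqrt( 13) /39, sqrt ( 7 )/7, 2, 6 ] 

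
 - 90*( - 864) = 77760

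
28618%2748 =1138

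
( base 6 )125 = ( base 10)53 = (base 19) 2f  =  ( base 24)25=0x35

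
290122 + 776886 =1067008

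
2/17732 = 1/8866 = 0.00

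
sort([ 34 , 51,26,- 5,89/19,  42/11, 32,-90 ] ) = [-90, - 5,42/11,89/19,26 , 32, 34,51 ] 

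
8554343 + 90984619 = 99538962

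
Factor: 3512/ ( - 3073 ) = - 2^3 * 7^( - 1) = - 8/7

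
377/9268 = 377/9268= 0.04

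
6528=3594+2934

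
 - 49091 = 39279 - 88370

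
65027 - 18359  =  46668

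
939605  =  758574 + 181031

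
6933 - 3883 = 3050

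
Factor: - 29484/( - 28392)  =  2^( - 1) * 3^3 * 13^( - 1 )  =  27/26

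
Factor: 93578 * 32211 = 3014240958 = 2^1*3^3 * 71^1 * 659^1*1193^1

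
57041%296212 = 57041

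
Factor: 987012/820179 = 988/821 = 2^2  *13^1 * 19^1*821^( - 1 ) 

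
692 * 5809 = 4019828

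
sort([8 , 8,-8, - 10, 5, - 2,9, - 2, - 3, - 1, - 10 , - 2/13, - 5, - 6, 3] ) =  [ - 10 , - 10, - 8, - 6, - 5, - 3, - 2,  -  2, - 1,  -  2/13, 3,5,8,8,  9 ] 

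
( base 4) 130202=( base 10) 1826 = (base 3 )2111122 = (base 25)2N1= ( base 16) 722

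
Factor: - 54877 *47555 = - 5^1 * 9511^1*54877^1  =  -  2609675735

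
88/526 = 44/263 = 0.17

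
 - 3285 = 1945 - 5230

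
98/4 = 24 + 1/2 = 24.50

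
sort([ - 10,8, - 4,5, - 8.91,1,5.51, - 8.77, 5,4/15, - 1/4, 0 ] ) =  [ - 10,  -  8.91,  -  8.77,  -  4,  -  1/4 , 0, 4/15, 1, 5,5 , 5.51, 8]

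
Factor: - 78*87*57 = -386802 = - 2^1*3^3*  13^1 * 19^1* 29^1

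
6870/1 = 6870 = 6870.00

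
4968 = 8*621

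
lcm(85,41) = 3485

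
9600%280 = 80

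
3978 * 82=326196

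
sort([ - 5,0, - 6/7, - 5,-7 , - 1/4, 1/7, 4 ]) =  [ - 7, - 5, - 5, - 6/7, - 1/4,0, 1/7,4]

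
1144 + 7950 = 9094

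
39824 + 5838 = 45662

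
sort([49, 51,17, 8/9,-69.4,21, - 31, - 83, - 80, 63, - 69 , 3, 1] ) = [ - 83,  -  80, - 69.4, - 69, - 31, 8/9,1,  3,17,  21, 49,51, 63]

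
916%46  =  42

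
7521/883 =8 + 457/883   =  8.52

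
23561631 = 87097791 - 63536160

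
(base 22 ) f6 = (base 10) 336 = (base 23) ee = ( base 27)cc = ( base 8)520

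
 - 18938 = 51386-70324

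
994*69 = 68586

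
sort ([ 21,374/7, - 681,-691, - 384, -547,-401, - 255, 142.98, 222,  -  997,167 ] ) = [ - 997,-691, - 681,-547, - 401,-384, - 255, 21,  374/7,  142.98, 167,222]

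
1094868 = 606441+488427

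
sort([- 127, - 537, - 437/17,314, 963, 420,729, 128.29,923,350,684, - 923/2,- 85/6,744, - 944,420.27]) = [  -  944, -537,  -  923/2, - 127, - 437/17, - 85/6,128.29,314,350, 420, 420.27,684, 729, 744, 923,  963 ]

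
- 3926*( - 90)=353340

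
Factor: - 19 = -19^1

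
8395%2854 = 2687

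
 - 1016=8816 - 9832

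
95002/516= 47501/258= 184.11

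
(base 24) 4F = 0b1101111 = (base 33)3c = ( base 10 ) 111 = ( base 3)11010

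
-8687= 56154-64841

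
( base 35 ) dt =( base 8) 744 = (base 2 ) 111100100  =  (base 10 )484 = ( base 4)13210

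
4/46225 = 4/46225 = 0.00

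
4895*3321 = 16256295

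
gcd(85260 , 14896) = 196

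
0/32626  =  0 = 0.00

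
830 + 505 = 1335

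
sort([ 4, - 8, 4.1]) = [-8, 4, 4.1 ]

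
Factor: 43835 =5^1*11^1*797^1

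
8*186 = 1488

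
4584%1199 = 987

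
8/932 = 2/233 = 0.01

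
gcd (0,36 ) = 36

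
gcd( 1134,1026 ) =54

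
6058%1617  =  1207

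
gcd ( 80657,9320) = 1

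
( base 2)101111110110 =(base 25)4MC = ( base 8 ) 5766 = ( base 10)3062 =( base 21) 6jh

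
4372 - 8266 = -3894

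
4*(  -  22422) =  -89688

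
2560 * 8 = 20480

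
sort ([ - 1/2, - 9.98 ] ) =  [ - 9.98, - 1/2 ] 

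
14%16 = 14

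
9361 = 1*9361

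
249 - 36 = 213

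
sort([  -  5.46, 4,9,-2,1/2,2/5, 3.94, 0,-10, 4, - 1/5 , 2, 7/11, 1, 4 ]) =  [  -  10,  -  5.46, - 2, - 1/5, 0, 2/5,1/2, 7/11 , 1,2,3.94,4, 4, 4, 9] 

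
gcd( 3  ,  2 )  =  1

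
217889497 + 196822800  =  414712297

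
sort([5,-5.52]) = [ - 5.52,5]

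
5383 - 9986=-4603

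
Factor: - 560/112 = -5  =  - 5^1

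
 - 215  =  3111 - 3326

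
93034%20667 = 10366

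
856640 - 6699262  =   - 5842622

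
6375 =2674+3701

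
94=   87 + 7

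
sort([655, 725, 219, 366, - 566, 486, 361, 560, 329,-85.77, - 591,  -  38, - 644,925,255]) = [ - 644,-591, - 566, - 85.77, - 38, 219, 255, 329,361,366,486, 560,655, 725,925]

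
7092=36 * 197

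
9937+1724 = 11661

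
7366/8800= 3683/4400 = 0.84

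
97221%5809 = 4277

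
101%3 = 2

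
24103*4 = 96412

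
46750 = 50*935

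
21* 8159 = 171339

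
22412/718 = 31 + 77/359=31.21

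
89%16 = 9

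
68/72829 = 68/72829 = 0.00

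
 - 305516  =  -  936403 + 630887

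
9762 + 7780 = 17542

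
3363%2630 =733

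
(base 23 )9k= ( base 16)E3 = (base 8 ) 343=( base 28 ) 83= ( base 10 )227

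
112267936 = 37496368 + 74771568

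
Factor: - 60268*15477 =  -2^2*3^1*7^1*11^1*13^1 * 19^1*61^1*67^1 = -932767836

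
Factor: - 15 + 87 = 2^3* 3^2 = 72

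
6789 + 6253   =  13042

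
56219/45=56219/45 = 1249.31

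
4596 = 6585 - 1989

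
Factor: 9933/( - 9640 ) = -2^( - 3 )*3^1*5^ ( - 1 )*7^1*11^1*43^1*241^(  -  1 )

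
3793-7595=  -3802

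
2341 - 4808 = - 2467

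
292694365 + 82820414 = 375514779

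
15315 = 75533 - 60218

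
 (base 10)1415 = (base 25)26f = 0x587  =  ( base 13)84B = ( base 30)1H5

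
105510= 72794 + 32716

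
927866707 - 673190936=254675771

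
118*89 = 10502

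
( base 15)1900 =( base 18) gc0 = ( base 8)12430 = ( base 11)406A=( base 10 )5400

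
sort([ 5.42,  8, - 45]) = [-45,5.42, 8 ] 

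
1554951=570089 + 984862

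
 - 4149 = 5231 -9380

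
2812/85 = 2812/85 =33.08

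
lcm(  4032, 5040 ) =20160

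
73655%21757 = 8384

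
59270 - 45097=14173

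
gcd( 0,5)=5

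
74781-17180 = 57601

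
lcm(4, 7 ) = 28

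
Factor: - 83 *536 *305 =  - 13568840 = -  2^3* 5^1 * 61^1 * 67^1 * 83^1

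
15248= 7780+7468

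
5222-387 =4835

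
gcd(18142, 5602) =2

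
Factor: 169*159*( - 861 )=-3^2* 7^1*13^2*41^1*53^1 = -  23135931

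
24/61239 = 8/20413 = 0.00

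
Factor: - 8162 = -2^1*7^1 *11^1 * 53^1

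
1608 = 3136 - 1528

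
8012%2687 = 2638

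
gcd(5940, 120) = 60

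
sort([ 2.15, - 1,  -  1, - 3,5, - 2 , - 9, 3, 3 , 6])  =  [ - 9, - 3, - 2, - 1,  -  1, 2.15,3, 3,  5, 6]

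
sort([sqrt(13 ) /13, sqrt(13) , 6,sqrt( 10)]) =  [sqrt( 13 )/13, sqrt(10 ), sqrt(13 )  ,  6 ] 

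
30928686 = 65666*471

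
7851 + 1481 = 9332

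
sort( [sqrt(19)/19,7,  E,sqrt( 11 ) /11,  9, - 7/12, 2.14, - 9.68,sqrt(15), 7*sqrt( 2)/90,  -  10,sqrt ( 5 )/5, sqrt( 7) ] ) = [ - 10, - 9.68,-7/12,7*sqrt (2)/90 , sqrt(19) /19, sqrt(11) /11  ,  sqrt(5 ) /5, 2.14,  sqrt ( 7),E, sqrt(15), 7, 9]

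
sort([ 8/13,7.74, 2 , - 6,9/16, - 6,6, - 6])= [ - 6, - 6, - 6,9/16,8/13,2,6,7.74]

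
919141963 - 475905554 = 443236409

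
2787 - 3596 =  - 809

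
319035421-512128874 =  - 193093453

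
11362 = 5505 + 5857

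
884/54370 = 442/27185 = 0.02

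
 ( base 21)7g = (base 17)9a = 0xA3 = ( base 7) 322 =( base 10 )163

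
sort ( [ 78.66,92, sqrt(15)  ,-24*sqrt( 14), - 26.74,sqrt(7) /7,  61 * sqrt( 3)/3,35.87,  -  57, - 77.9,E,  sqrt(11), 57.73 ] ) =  [ - 24*sqrt(14), - 77.9, - 57, - 26.74,sqrt(7 )/7,E,sqrt(11),sqrt(15),61*sqrt (3)/3,35.87, 57.73,78.66, 92]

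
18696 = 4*4674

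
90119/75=1201 + 44/75= 1201.59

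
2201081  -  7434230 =  -  5233149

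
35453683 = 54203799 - 18750116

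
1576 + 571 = 2147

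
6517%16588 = 6517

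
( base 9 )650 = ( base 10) 531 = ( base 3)201200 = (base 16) 213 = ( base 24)m3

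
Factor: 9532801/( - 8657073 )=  - 3^( - 2 )*17^1*53^(-1)*18149^( - 1 )*560753^1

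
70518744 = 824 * 85581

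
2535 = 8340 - 5805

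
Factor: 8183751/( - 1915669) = -3^1*7^ (-1 )*211^(-1)*773^1*1297^( - 1) * 3529^1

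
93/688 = 93/688  =  0.14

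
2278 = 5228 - 2950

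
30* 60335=1810050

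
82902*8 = 663216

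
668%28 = 24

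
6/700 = 3/350  =  0.01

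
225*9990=2247750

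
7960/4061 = 1 + 3899/4061=1.96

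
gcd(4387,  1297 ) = 1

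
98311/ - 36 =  - 98311/36  =  - 2730.86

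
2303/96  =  23+95/96 = 23.99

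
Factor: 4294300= 2^2*5^2*42943^1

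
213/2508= 71/836= 0.08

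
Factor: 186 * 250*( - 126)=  - 2^3*3^3*5^3 * 7^1*31^1 = - 5859000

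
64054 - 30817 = 33237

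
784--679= 1463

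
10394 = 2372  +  8022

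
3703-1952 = 1751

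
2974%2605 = 369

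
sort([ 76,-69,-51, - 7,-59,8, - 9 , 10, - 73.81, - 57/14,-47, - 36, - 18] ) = [ - 73.81, - 69 , - 59 , - 51, - 47,-36, - 18, - 9, - 7, - 57/14,8,10,76] 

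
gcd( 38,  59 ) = 1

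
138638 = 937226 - 798588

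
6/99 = 2/33 = 0.06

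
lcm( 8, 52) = 104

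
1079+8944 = 10023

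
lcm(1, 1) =1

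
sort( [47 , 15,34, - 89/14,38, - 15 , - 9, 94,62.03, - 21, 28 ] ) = [-21,-15, - 9, - 89/14, 15,28,34, 38,47,62.03,  94] 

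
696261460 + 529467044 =1225728504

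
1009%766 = 243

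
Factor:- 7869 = -3^1*43^1 * 61^1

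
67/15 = 4+7/15= 4.47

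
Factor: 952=2^3*7^1 * 17^1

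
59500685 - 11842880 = 47657805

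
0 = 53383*0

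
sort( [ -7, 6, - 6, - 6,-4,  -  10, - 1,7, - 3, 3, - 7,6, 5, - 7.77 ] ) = [ - 10, -7.77,  -  7, - 7,-6, - 6,-4,-3, - 1, 3, 5,  6, 6, 7]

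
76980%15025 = 1855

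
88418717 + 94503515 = 182922232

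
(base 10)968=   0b1111001000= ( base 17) 35G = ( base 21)242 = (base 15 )448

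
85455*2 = 170910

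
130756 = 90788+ 39968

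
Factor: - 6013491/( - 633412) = 2^(- 2) *3^1  *  11^1  *13^(  -  2 )* 149^1*937^( - 1)*1223^1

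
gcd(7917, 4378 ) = 1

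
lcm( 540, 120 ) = 1080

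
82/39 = 82/39 = 2.10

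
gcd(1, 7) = 1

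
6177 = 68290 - 62113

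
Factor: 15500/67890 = 50/219 = 2^1*3^( - 1) * 5^2*73^( - 1)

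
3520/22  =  160=160.00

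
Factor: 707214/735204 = 2^(-1 ) *197^( -1)*379^1 = 379/394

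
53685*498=26735130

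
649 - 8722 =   -  8073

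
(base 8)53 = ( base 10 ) 43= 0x2b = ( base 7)61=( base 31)1c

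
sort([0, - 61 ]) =[  -  61,  0]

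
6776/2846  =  3388/1423 = 2.38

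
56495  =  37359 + 19136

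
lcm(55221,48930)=3865470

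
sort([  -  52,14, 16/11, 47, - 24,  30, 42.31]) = [ - 52 , - 24, 16/11, 14,30, 42.31,  47 ]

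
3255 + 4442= 7697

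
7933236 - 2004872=5928364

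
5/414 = 5/414= 0.01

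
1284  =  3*428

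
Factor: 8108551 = 11^1*457^1* 1613^1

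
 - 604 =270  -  874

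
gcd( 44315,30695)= 5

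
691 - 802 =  - 111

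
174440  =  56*3115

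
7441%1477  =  56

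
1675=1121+554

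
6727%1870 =1117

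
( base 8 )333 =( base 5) 1334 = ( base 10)219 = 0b11011011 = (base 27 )83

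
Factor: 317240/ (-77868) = - 2^1* 3^( - 3)*5^1*11^1 = - 110/27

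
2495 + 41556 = 44051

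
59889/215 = 59889/215  =  278.55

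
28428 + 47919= 76347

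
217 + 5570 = 5787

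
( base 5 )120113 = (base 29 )570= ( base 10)4408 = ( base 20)B08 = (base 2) 1000100111000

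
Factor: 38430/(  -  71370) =-7/13 =-7^1*  13^( - 1 ) 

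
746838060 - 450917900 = 295920160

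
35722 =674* 53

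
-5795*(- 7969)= 46180355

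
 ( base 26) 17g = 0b1101101010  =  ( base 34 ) po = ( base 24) 1ca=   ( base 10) 874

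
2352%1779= 573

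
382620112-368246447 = 14373665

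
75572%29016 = 17540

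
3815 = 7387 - 3572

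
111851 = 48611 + 63240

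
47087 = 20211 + 26876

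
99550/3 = 33183+1/3 = 33183.33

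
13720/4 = 3430= 3430.00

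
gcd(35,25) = 5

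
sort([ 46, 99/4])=[ 99/4,46 ] 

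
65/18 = 65/18 = 3.61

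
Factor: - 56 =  - 2^3*7^1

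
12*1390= 16680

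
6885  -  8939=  - 2054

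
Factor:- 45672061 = - 53^1*509^1 * 1693^1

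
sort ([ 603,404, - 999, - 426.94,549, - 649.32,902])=[ - 999,  -  649.32, - 426.94, 404,549,603, 902 ] 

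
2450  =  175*14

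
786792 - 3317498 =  - 2530706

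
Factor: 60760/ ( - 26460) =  - 2^1*3^(-3 )*31^1=- 62/27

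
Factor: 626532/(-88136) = -2^(  -  1) *3^1 * 23^(-1)*109^1 = -327/46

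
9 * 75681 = 681129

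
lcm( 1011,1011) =1011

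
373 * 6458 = 2408834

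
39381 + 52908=92289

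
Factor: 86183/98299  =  86183^1*98299^( - 1)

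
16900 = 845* 20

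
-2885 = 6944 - 9829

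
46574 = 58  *803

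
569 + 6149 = 6718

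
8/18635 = 8/18635 = 0.00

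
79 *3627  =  286533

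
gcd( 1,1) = 1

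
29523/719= 41+44/719 =41.06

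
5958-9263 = - 3305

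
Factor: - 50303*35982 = -2^1*3^2*11^1*17^1*269^1*1999^1  =  - 1810002546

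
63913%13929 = 8197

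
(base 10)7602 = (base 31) 7S7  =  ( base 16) 1db2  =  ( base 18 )1586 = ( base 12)4496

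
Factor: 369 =3^2 * 41^1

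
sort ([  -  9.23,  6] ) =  [-9.23,6] 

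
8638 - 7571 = 1067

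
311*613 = 190643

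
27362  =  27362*1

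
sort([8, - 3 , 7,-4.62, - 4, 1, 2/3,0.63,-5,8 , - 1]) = [ - 5, - 4.62, - 4,-3, -1,0.63,2/3, 1, 7, 8, 8] 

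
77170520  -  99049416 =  - 21878896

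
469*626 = 293594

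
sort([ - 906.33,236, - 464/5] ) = [ - 906.33, - 464/5 , 236] 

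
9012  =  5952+3060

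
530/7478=265/3739=0.07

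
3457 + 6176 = 9633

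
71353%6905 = 2303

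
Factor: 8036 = 2^2 * 7^2*41^1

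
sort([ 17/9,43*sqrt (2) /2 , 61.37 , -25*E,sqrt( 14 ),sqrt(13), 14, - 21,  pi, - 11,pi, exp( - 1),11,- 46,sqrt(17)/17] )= [ -25*E,- 46,-21,-11, sqrt( 17 )/17,exp( -1),17/9, pi,pi , sqrt ( 13 ), sqrt( 14) , 11,  14,43*sqrt( 2) /2,  61.37] 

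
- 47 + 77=30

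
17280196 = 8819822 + 8460374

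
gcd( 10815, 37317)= 21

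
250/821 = 250/821 = 0.30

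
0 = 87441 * 0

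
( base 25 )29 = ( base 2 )111011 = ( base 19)32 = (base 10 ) 59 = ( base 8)73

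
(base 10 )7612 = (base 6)55124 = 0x1dbc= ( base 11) 57A0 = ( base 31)7sh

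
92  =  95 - 3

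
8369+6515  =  14884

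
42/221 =42/221 = 0.19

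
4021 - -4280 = 8301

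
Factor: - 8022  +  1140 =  - 2^1 * 3^1* 31^1 *37^1 =- 6882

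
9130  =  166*55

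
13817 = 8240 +5577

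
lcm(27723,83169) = 83169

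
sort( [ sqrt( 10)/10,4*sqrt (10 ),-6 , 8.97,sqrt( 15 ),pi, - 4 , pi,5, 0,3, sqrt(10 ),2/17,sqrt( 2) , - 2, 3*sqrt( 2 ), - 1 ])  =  [-6, - 4, - 2,  -  1 , 0,2/17, sqrt( 10)/10,sqrt (2 ),3, pi , pi,sqrt( 10),sqrt ( 15),3*sqrt( 2 ) , 5,8.97,4*sqrt(10 )]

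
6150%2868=414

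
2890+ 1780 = 4670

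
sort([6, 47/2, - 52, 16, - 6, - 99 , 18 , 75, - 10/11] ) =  [ - 99 ,  -  52, - 6, - 10/11, 6, 16, 18, 47/2,75]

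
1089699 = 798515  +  291184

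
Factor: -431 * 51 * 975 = - 3^2*5^2*13^1*17^1*431^1= -  21431475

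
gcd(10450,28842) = 418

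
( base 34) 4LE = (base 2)1010011101000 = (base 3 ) 21100020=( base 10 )5352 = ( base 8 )12350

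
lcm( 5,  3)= 15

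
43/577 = 43/577 = 0.07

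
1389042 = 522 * 2661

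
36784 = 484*76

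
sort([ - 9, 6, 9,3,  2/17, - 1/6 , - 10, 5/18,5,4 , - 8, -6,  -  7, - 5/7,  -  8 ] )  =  [ - 10, - 9,- 8,-8, - 7, - 6,-5/7, - 1/6  ,  2/17, 5/18,3,4, 5,6 , 9]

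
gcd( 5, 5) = 5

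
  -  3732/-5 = 3732/5 = 746.40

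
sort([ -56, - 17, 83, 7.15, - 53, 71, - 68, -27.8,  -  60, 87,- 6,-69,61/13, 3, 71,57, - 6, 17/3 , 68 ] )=[-69, - 68, - 60,-56, - 53,-27.8, - 17, - 6, - 6,3,61/13, 17/3, 7.15, 57,  68,71,71,  83, 87 ] 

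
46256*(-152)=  - 7030912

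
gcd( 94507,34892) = 1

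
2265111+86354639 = 88619750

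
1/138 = 1/138 = 0.01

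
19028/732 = 4757/183 = 25.99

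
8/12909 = 8/12909= 0.00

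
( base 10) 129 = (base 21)63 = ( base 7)243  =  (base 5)1004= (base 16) 81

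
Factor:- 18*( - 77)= 2^1*3^2*7^1 * 11^1 =1386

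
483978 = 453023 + 30955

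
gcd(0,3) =3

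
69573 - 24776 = 44797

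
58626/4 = 14656 + 1/2 = 14656.50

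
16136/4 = 4034 = 4034.00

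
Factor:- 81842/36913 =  - 2^1*151^1*271^1*36913^( - 1 ) 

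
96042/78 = 1231+4/13 = 1231.31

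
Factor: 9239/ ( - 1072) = - 2^(  -  4) * 67^( - 1)*9239^1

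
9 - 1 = 8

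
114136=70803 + 43333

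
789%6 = 3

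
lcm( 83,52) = 4316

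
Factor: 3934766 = 2^1*11^1 * 178853^1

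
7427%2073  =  1208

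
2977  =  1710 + 1267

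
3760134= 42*89527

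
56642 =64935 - 8293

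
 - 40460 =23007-63467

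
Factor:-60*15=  - 900 = - 2^2 * 3^2*5^2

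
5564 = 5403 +161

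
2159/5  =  2159/5 = 431.80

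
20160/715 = 4032/143 = 28.20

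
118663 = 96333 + 22330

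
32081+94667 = 126748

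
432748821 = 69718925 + 363029896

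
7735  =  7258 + 477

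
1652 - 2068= - 416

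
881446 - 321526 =559920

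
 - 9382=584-9966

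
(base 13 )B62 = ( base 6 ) 12551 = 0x793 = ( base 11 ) 1503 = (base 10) 1939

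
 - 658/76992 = - 329/38496 = -0.01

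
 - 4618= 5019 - 9637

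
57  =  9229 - 9172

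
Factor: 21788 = 2^2*13^1*419^1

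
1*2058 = 2058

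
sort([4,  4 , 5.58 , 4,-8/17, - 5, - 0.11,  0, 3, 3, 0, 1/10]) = [  -  5 , - 8/17,  -  0.11, 0,0, 1/10,3 , 3,  4 , 4 , 4, 5.58]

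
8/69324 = 2/17331 = 0.00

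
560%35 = 0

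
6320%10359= 6320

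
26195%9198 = 7799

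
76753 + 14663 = 91416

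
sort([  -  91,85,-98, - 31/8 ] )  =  [  -  98,-91, - 31/8,85]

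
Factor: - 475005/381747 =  - 158335/127249 = -  5^1 * 31667^1*127249^( - 1) 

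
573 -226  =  347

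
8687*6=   52122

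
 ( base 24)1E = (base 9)42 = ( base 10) 38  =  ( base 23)1f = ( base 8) 46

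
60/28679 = 60/28679 = 0.00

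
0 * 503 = 0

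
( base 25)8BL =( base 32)55G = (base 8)12260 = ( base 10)5296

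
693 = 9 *77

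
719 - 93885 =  - 93166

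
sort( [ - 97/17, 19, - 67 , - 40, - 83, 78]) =[ - 83, - 67 , - 40 , - 97/17, 19,78]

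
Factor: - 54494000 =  - 2^4*5^3*11^1*2477^1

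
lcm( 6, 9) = 18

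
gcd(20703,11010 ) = 3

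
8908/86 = 4454/43 = 103.58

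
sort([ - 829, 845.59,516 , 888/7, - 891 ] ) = [ - 891 , - 829, 888/7,516, 845.59 ]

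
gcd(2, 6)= 2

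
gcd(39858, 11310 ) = 78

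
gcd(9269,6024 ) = 1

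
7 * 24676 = 172732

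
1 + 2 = 3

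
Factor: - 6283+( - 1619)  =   - 7902 = -2^1*3^2*439^1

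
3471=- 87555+91026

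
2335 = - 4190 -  - 6525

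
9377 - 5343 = 4034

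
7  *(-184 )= - 1288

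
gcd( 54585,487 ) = 1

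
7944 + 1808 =9752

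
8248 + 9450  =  17698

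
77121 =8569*9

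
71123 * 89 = 6329947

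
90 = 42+48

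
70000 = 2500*28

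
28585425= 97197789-68612364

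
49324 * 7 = 345268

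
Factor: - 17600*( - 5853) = 2^6 * 3^1*5^2 * 11^1 * 1951^1 = 103012800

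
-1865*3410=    - 6359650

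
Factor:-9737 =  -7^1*13^1*107^1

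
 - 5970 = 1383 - 7353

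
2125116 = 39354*54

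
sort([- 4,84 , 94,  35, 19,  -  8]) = [-8,  -  4,19,35,84,94]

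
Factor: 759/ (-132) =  - 2^( - 2 )*23^1=- 23/4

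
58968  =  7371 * 8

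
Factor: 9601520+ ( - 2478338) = 2^1 * 3^1*11^1 *107927^1 =7123182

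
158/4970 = 79/2485 = 0.03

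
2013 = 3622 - 1609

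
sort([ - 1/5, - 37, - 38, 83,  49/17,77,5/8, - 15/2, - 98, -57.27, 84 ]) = [ - 98 , - 57.27, - 38,-37, - 15/2 , - 1/5,  5/8 , 49/17,  77, 83, 84 ] 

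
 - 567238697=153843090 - 721081787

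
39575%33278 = 6297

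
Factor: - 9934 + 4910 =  - 5024 = - 2^5 * 157^1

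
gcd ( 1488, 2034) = 6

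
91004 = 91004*1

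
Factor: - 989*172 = -170108 = -2^2*23^1 * 43^2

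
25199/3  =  25199/3 =8399.67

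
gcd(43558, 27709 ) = 1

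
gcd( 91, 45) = 1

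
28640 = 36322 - 7682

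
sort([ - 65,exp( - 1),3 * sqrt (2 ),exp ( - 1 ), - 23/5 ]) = [ - 65, - 23/5,exp(  -  1) , exp( - 1),3 *sqrt(2) ]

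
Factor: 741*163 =3^1*13^1*  19^1 * 163^1 = 120783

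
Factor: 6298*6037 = 38021026 = 2^1*47^1*67^1*6037^1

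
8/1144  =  1/143  =  0.01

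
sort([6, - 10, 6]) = [  -  10, 6, 6]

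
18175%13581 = 4594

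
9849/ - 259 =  - 1407/37 =- 38.03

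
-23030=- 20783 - 2247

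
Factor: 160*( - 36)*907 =-2^7*3^2*5^1*907^1 = - 5224320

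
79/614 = 79/614 = 0.13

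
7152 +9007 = 16159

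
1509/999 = 1 + 170/333  =  1.51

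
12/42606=2/7101   =  0.00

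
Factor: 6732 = 2^2*3^2*11^1*17^1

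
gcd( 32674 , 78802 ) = 1922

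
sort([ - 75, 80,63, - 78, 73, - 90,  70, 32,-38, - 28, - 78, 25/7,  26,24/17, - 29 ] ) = [ -90, - 78, - 78, - 75, - 38, - 29, - 28, 24/17, 25/7, 26, 32, 63, 70, 73,  80]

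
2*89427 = 178854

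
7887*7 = 55209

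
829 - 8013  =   - 7184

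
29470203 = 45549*647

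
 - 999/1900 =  - 999/1900=- 0.53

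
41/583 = 41/583 = 0.07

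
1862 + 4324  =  6186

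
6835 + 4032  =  10867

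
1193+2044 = 3237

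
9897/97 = 9897/97=102.03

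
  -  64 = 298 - 362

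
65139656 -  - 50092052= 115231708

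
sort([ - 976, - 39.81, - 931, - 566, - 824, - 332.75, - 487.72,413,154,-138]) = [ - 976, -931 , - 824 , - 566, - 487.72, - 332.75 , - 138, - 39.81,  154,  413 ] 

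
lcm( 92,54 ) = 2484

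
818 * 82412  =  67413016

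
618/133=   618/133 = 4.65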